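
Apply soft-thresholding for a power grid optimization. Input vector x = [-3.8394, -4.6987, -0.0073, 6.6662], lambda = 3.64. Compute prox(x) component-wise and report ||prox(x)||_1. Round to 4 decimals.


Soft-thresholding with lambda = 3.64:
prox(-3.8394) = sign(-3.8394)*max(|-3.8394| - 3.64, 0) = -0.1994
prox(-4.6987) = sign(-4.6987)*max(|-4.6987| - 3.64, 0) = -1.0587
prox(-0.0073) = sign(-0.0073)*max(|-0.0073| - 3.64, 0) = 0.0
prox(6.6662) = sign(6.6662)*max(|6.6662| - 3.64, 0) = 3.0262
prox(x) = [-0.1994, -1.0587, 0.0, 3.0262]
||prox(x)||_1 = 0.1994 + 1.0587 + 0.0 + 3.0262 = 4.2843


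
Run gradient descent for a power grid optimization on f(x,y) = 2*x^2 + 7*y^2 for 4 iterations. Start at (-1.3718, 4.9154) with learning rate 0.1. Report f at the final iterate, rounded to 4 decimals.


Gradient descent on f(x,y) = 2*x^2 + 7*y^2.
Starting point: (-1.3718, 4.9154), alpha = 0.1
Step 1: grad_x = 2*2*-1.3718 = -5.4872, grad_y = 2*7*4.9154 = 68.8156
  x_1 = -1.3718 - 0.1*-5.4872 = -0.8231
  y_1 = 4.9154 - 0.1*68.8156 = -1.9662
Step 2: grad_x = 2*2*-0.8231 = -3.2923, grad_y = 2*7*-1.9662 = -27.5262
  x_2 = -0.8231 - 0.1*-3.2923 = -0.4938
  y_2 = -1.9662 - 0.1*-27.5262 = 0.7865
Step 3: grad_x = 2*2*-0.4938 = -1.9754, grad_y = 2*7*0.7865 = 11.0105
  x_3 = -0.4938 - 0.1*-1.9754 = -0.2963
  y_3 = 0.7865 - 0.1*11.0105 = -0.3146
Step 4: grad_x = 2*2*-0.2963 = -1.1852, grad_y = 2*7*-0.3146 = -4.4042
  x_4 = -0.2963 - 0.1*-1.1852 = -0.1778
  y_4 = -0.3146 - 0.1*-4.4042 = 0.1258
f(-0.1778, 0.1258) = 2*(-0.1778)^2 + 7*0.1258^2 = 0.1741


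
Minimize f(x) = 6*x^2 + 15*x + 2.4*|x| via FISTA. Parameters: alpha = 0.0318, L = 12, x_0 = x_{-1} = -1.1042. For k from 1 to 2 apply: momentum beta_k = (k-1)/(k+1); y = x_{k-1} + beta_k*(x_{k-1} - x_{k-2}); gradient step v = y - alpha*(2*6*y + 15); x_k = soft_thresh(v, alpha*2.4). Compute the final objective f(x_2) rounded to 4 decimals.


FISTA on f(x) = 6*x^2 + 15*x + 2.4*|x|
L = 12, alpha = 0.0318
Iteration 1: beta = 0.0, y = -1.1042 + 0.0*(-1.1042 + 1.1042) = -1.1042
  grad(y) = 1.7496, v = y - alpha*grad = -1.1598
  prox(v) = soft_thresh(-1.1598, 0.0763) = -1.0835
Iteration 2: beta = 0.3333, y = -1.0835 + 0.3333*(-1.0835 + 1.1042) = -1.0766
  grad(y) = 2.0805, v = y - alpha*grad = -1.1428
  prox(v) = soft_thresh(-1.1428, 0.0763) = -1.0665
f(x_2) = 6*(-1.0665)^2 + 15*(-1.0665) + 2.4*|-1.0665| = -6.6134


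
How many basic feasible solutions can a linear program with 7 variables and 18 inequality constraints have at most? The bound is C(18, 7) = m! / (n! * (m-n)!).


Each vertex corresponds to some choice of n active constraints out of m, so the number of vertices is at most C(m, n) = m! / (n!(m-n)!).
m = 18, n = 7
Numerator: 18 * 17 * 16 * 15 * 14 * 13 * 12
Denominator: 7! = 5040
C(18, 7) = 31824


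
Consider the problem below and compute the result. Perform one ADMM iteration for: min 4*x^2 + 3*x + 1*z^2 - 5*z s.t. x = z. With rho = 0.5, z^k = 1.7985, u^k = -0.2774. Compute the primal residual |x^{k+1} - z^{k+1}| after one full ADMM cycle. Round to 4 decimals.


ADMM iteration with rho = 0.5, z^k = 1.7985, u^k = -0.2774
Step 1: x-update.
Minimize 4*x^2 + 3*x + (0.5/2)*(x - 1.7985 - 0.2774)^2
FOC: (2*4 + 0.5)*x = -3 + 0.5*(1.7985 + 0.2774)
x^{k+1} = -0.2308
Step 2: z-update.
Minimize 1*z^2 - 5*z + (0.5/2)*(-0.2308 - z - 0.2774)^2
FOC: (2*1 + 0.5)*z = 5 + 0.5*(-0.2308 - 0.2774)
z^{k+1} = 1.8984
Step 3: u-update.
u^{k+1} = -0.2774 - 0.2308 - 1.8984 = -2.4066
Step 4: Primal residual = |-0.2308 - 1.8984| = 2.1292


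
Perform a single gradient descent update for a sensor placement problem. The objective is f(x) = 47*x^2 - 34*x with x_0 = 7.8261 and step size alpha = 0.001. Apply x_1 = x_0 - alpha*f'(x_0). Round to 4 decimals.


We compute the gradient at x_0 and apply the update.
f'(x) = 94*x - 34
f'(7.8261) = 94*7.8261 - 34 = 701.6534
x_1 = 7.8261 - 0.001*701.6534 = 7.1244


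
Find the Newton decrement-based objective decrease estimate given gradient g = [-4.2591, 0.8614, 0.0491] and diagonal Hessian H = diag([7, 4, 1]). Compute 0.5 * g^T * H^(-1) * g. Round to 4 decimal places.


Step 1: H is diagonal, so H^(-1) * g = [-0.6084, 0.2154, 0.0491].
Step 2: g^T H^(-1) g = sum_i g_i^2 / H_ii
  = (-4.2591)^2/7 + (0.8614)^2/4 + (0.0491)^2/1
  = 2.5914 + 0.1855 + 0.0024 = 2.7793
Step 3: Objective decrease = 0.5 * g^T H^(-1) g = 1.3897


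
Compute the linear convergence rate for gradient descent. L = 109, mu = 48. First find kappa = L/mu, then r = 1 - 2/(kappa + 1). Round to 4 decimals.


Step 1: Compute the condition number.
kappa = L/mu = 109/48 = 2.2708
Step 2: Compute the convergence rate.
r = 1 - 2/(kappa + 1) = 1 - 2*mu/(L + mu) = (L - mu)/(L + mu) = 61/157 = 0.3885


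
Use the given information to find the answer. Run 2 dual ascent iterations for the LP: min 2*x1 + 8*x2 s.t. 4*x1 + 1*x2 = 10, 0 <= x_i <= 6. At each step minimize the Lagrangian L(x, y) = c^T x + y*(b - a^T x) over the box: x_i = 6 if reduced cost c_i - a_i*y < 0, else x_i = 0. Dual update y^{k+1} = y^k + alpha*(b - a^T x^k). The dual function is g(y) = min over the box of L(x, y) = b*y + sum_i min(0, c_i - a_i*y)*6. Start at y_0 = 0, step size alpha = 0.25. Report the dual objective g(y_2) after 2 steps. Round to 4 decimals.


Dual ascent for LP: min 2*x1 + 8*x2, 4*x1 + 1*x2 = 10, 0 <= x_i <= 6
Step 1: y^k = 0.0, reduced costs: (2.0, 8.0)
  x^k = (0.0, 0.0), subgradient = b - a^T x = 10.0
  y^{k+1} = 0.0 + 0.25*10.0 = 2.5
Step 2: y^k = 2.5, reduced costs: (-8.0, 5.5)
  x^k = (6.0, 0.0), subgradient = b - a^T x = -14.0
  y^{k+1} = 2.5 + 0.25*-14.0 = -1.0
Dual objective at y_2 = -1.0: reduced costs (6.0, 9.0), box minimizer x = (0.0, 0.0)
g(y_2) = b*y + (c1 - a1*y)*x1 + (c2 - a2*y)*x2 = 10*(-1.0) + 6.0*0.0 + 9.0*0.0 = -10.0 + 0.0 + 0.0 = -10.0


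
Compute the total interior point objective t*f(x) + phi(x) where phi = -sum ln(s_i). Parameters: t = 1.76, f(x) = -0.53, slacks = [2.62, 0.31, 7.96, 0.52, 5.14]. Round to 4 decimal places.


Step 1: Compute log-barrier.
ln values: [0.9632, -1.1712, 2.0744, -0.6539, 1.6371]
phi = -(0.9632 - 1.1712 + 2.0744 - 0.6539 + 1.6371) = -2.8495
Step 2: Compute augmented objective.
t*f(x) = 1.76*-0.53 = -0.9328
Total = -0.9328 - 2.8495 = -3.7823


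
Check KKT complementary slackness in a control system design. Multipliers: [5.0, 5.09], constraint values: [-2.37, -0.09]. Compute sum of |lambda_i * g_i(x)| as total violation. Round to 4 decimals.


KKT complementary slackness check:
lambda_1 * g_1 = 5.0 * -2.37 = -11.85
lambda_2 * g_2 = 5.09 * -0.09 = -0.4581
Total violation = 11.85 + 0.4581 = 12.3081


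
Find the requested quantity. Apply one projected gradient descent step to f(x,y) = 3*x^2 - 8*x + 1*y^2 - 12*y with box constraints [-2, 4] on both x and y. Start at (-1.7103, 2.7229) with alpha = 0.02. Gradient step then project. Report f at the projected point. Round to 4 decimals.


Step 1: Compute gradient at (-1.7103, 2.7229).
grad_x = 2*3*-1.7103 - 8 = -18.2618
grad_y = 2*1*2.7229 - 12 = -6.5542
Step 2: Gradient step.
x_raw = -1.7103 - 0.02*-18.2618 = -1.3451
y_raw = 2.7229 - 0.02*-6.5542 = 2.854
Step 3: Project onto [-2, 4].
x_proj = clip(-1.3451) = -1.3451
y_proj = clip(2.854) = 2.854
Step 4: Evaluate f.
f(-1.3451, 2.854) = -9.9145


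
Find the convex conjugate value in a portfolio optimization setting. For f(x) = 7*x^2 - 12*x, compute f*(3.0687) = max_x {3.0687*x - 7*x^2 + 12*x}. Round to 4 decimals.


f*(y) = sup_x {y*x - a*x^2 - b*x} = sup_x {(y-b)*x - a*x^2}
FOC: (y - b) - 2a*x = 0 => x* = (y - b)/(2a)
x* = (3.0687 + 12)/(2*7) = 1.0763
f*(3.0687) = (y-b)^2/(4a) = (3.0687 + 12)^2/(4*7)
= 227.0657/28 = 8.1095


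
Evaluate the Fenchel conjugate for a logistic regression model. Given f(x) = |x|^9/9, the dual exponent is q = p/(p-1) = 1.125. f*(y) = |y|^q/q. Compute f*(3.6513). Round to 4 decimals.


The conjugate exponent q satisfies 1/p + 1/q = 1.
p = 9, so q = 9/(9 - 1) = 1.125
|y|^q = 3.6513^1.125 = 4.2929
f*(3.6513) = 4.2929 / 1.125 = 3.8159


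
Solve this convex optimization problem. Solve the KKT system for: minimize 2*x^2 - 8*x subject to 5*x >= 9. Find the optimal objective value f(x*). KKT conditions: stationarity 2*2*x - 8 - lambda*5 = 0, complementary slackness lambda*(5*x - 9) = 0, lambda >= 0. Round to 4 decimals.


Step 1: Try lambda = 0 (constraint inactive).
Stationarity: 2*2*x - 8 = 0
x* = 8/(2*2) = 2.0
Check constraint: 5*2.0 = 10.0 >= 9 -- satisfied.
Step 2: Compute optimal value.
f(x*) = 2*2.0^2 - 8*2.0 = -8.0


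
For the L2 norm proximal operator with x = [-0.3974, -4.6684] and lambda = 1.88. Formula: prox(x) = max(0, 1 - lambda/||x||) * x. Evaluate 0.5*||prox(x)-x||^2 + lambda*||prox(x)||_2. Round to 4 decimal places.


Step 1: Compute ||x||.
||x|| = 4.6853
Step 2: Compute scaling factor.
scale = max(0, 1 - 1.88/4.6853) = 0.5987
Step 3: prox(x) = [-0.2379, -2.7952]
||prox(x)|| = 2.8053
Step 4: Proximal objective.
0.5*||prox-x||^2 = 1.7672
lambda*||prox|| = 5.274
Total = 7.0411


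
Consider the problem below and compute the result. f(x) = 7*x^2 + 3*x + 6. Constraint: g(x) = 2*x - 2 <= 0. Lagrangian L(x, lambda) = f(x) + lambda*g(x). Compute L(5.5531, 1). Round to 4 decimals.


Step 1: Evaluate f(x).
f(5.5531) = 7*5.5531^2 + 3*5.5531 + 6 = 238.5177
Step 2: Evaluate g(x).
g(5.5531) = 2*5.5531 - 2 = 9.1062
Step 3: Compute Lagrangian.
L = 238.5177 + 1*9.1062 = 247.6239


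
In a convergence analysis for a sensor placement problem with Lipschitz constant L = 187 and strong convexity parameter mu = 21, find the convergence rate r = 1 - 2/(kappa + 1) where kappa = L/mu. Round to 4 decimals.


Step 1: Compute the condition number.
kappa = L/mu = 187/21 = 8.9048
Step 2: Compute the convergence rate.
r = 1 - 2/(kappa + 1) = 1 - 2*mu/(L + mu) = (L - mu)/(L + mu) = 166/208 = 0.7981


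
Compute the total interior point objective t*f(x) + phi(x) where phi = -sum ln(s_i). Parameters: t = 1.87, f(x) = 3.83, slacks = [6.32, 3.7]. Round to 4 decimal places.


Step 1: Compute log-barrier.
ln values: [1.8437, 1.3083]
phi = -(1.8437 + 1.3083) = -3.1521
Step 2: Compute augmented objective.
t*f(x) = 1.87*3.83 = 7.1621
Total = 7.1621 - 3.1521 = 4.01


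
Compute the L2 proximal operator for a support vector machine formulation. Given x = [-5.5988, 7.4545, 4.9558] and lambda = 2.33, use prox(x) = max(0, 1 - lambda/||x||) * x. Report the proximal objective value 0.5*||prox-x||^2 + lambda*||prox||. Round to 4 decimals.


Step 1: Compute ||x||.
||x|| = 10.5582
Step 2: Compute scaling factor.
scale = max(0, 1 - 2.33/10.5582) = 0.7793
Step 3: prox(x) = [-4.3633, 5.8094, 3.8621]
||prox(x)|| = 8.2282
Step 4: Proximal objective.
0.5*||prox-x||^2 = 2.7145
lambda*||prox|| = 19.1717
Total = 21.8862


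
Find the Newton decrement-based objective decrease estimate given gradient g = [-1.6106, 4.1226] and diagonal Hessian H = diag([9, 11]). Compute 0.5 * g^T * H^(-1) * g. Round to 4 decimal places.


Step 1: H is diagonal, so H^(-1) * g = [-0.179, 0.3748].
Step 2: g^T H^(-1) g = sum_i g_i^2 / H_ii
  = (-1.6106)^2/9 + (4.1226)^2/11
  = 0.2882 + 1.5451 = 1.8333
Step 3: Objective decrease = 0.5 * g^T H^(-1) g = 0.9167


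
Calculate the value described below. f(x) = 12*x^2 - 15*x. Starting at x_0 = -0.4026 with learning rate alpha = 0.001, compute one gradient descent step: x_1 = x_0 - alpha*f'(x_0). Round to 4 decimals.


We compute the gradient at x_0 and apply the update.
f'(x) = 24*x - 15
f'(-0.4026) = 24*-0.4026 - 15 = -24.6624
x_1 = -0.4026 - 0.001*-24.6624 = -0.3779


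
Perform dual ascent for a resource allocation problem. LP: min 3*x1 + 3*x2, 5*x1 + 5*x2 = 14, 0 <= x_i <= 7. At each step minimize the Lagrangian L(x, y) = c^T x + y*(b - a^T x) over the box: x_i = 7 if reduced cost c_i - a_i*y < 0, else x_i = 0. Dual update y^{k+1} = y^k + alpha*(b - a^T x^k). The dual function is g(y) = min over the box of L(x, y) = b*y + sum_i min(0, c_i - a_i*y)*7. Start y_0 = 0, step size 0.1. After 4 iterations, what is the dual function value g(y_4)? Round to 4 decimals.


Dual ascent for LP: min 3*x1 + 3*x2, 5*x1 + 5*x2 = 14, 0 <= x_i <= 7
Step 1: y^k = 0.0, reduced costs: (3.0, 3.0)
  x^k = (0.0, 0.0), subgradient = b - a^T x = 14.0
  y^{k+1} = 0.0 + 0.1*14.0 = 1.4
Step 2: y^k = 1.4, reduced costs: (-4.0, -4.0)
  x^k = (7.0, 7.0), subgradient = b - a^T x = -56.0
  y^{k+1} = 1.4 + 0.1*-56.0 = -4.2
Step 3: y^k = -4.2, reduced costs: (24.0, 24.0)
  x^k = (0.0, 0.0), subgradient = b - a^T x = 14.0
  y^{k+1} = -4.2 + 0.1*14.0 = -2.8
Step 4: y^k = -2.8, reduced costs: (17.0, 17.0)
  x^k = (0.0, 0.0), subgradient = b - a^T x = 14.0
  y^{k+1} = -2.8 + 0.1*14.0 = -1.4
Dual objective at y_4 = -1.4: reduced costs (10.0, 10.0), box minimizer x = (0.0, 0.0)
g(y_4) = b*y + (c1 - a1*y)*x1 + (c2 - a2*y)*x2 = 14*(-1.4) + 10.0*0.0 + 10.0*0.0 = -19.6 + 0.0 + 0.0 = -19.6


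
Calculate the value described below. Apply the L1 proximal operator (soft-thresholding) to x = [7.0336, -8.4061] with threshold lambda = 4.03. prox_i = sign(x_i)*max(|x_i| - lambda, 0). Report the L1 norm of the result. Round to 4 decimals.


Soft-thresholding with lambda = 4.03:
prox(7.0336) = sign(7.0336)*max(|7.0336| - 4.03, 0) = 3.0036
prox(-8.4061) = sign(-8.4061)*max(|-8.4061| - 4.03, 0) = -4.3761
prox(x) = [3.0036, -4.3761]
||prox(x)||_1 = 3.0036 + 4.3761 = 7.3797


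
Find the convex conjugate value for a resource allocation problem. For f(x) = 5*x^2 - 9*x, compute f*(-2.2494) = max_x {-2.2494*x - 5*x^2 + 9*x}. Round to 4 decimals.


f*(y) = sup_x {y*x - a*x^2 - b*x} = sup_x {(y-b)*x - a*x^2}
FOC: (y - b) - 2a*x = 0 => x* = (y - b)/(2a)
x* = (-2.2494 + 9)/(2*5) = 0.6751
f*(-2.2494) = (y-b)^2/(4a) = (-2.2494 + 9)^2/(4*5)
= 45.5706/20 = 2.2785


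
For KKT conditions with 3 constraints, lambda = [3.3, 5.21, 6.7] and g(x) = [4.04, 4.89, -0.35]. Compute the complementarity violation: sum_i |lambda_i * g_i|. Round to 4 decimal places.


KKT complementary slackness check:
lambda_1 * g_1 = 3.3 * 4.04 = 13.332
lambda_2 * g_2 = 5.21 * 4.89 = 25.4769
lambda_3 * g_3 = 6.7 * -0.35 = -2.345
Total violation = 13.332 + 25.4769 + 2.345 = 41.1539


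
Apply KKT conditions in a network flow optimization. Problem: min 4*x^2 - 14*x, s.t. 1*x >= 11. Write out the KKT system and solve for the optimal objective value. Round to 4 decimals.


Step 1: Try lambda = 0 (constraint inactive).
x_unc = 14/(2*4) = 1.75
Check: 1*1.75 = 1.75 < 11 -- violated!
Step 2: Constraint must be active: 1*x = 11
x* = 11/1 = 11.0
lambda = (2*4*11.0 - 14)/1 = 74.0
Step 3: Compute optimal value.
f(x*) = 4*11.0^2 - 14*11.0 = 330.0


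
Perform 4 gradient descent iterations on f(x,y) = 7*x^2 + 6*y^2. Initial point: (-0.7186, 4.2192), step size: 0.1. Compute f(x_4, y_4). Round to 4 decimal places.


Gradient descent on f(x,y) = 7*x^2 + 6*y^2.
Starting point: (-0.7186, 4.2192), alpha = 0.1
Step 1: grad_x = 2*7*-0.7186 = -10.0604, grad_y = 2*6*4.2192 = 50.6304
  x_1 = -0.7186 - 0.1*-10.0604 = 0.2874
  y_1 = 4.2192 - 0.1*50.6304 = -0.8438
Step 2: grad_x = 2*7*0.2874 = 4.0242, grad_y = 2*6*-0.8438 = -10.1261
  x_2 = 0.2874 - 0.1*4.0242 = -0.115
  y_2 = -0.8438 - 0.1*-10.1261 = 0.1688
Step 3: grad_x = 2*7*-0.115 = -1.6097, grad_y = 2*6*0.1688 = 2.0252
  x_3 = -0.115 - 0.1*-1.6097 = 0.046
  y_3 = 0.1688 - 0.1*2.0252 = -0.0338
Step 4: grad_x = 2*7*0.046 = 0.6439, grad_y = 2*6*-0.0338 = -0.405
  x_4 = 0.046 - 0.1*0.6439 = -0.0184
  y_4 = -0.0338 - 0.1*-0.405 = 0.0068
f(-0.0184, 0.0068) = 7*(-0.0184)^2 + 6*0.0068^2 = 0.0026


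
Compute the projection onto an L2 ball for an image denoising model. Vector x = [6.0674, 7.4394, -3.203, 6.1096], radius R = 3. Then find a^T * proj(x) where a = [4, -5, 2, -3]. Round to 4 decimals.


Step 1: Compute ||x|| (intermediates to 6 decimals).
||x|| = sqrt(6.0674^2 + 7.4394^2 + (-3.203)^2 + 6.1096^2) = 11.821355
Step 2: Project.
Since ||x|| > R, scale = R/||x|| = 3/11.821355 = 0.253778, proj(x) = scale * x
proj(x) = [1.539773, 1.887956, -0.812851, 1.550482]
Step 3: Dot product.
a^T * proj(x) = 4*1.539773 - 5*1.887956 + 2*(-0.812851) - 3*1.550482 = -9.5578


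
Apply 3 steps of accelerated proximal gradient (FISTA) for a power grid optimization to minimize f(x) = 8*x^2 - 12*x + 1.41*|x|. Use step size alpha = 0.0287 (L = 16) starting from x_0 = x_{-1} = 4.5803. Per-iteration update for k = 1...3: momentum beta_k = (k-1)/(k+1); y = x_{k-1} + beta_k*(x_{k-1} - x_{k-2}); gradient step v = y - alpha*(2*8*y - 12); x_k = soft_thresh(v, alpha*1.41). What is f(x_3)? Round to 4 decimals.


FISTA on f(x) = 8*x^2 - 12*x + 1.41*|x|
L = 16, alpha = 0.0287
Iteration 1: beta = 0.0, y = 4.5803 + 0.0*(4.5803 - 4.5803) = 4.5803
  grad(y) = 61.2848, v = y - alpha*grad = 2.8214
  prox(v) = soft_thresh(2.8214, 0.0405) = 2.781
Iteration 2: beta = 0.3333, y = 2.781 + 0.3333*(2.781 - 4.5803) = 2.1812
  grad(y) = 22.8989, v = y - alpha*grad = 1.524
  prox(v) = soft_thresh(1.524, 0.0405) = 1.4835
Iteration 3: beta = 0.5, y = 1.4835 + 0.5*(1.4835 - 2.781) = 0.8348
  grad(y) = 1.3567, v = y - alpha*grad = 0.7959
  prox(v) = soft_thresh(0.7959, 0.0405) = 0.7554
f(x_3) = 8*0.7554^2 - 12*0.7554 + 1.41*|0.7554| = -3.4347


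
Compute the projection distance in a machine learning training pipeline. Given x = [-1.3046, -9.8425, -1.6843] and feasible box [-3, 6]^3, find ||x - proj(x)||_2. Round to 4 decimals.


Project each component onto [-3, 6].
clip(-1.3046) = -1.3046, clip(-9.8425) = -3.0, clip(-1.6843) = -1.6843
Projection = [-1.3046, -3.0, -1.6843]
Squared diffs: [0.0, 46.8198, 0.0]
Distance = sqrt(46.8198) = 6.8425


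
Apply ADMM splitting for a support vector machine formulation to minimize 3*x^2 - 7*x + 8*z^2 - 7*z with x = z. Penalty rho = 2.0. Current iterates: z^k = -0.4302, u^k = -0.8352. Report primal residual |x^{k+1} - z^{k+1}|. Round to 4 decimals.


ADMM iteration with rho = 2.0, z^k = -0.4302, u^k = -0.8352
Step 1: x-update.
Minimize 3*x^2 - 7*x + (2.0/2)*(x + 0.4302 - 0.8352)^2
FOC: (2*3 + 2.0)*x = 7 + 2.0*(-0.4302 + 0.8352)
x^{k+1} = 0.9763
Step 2: z-update.
Minimize 8*z^2 - 7*z + (2.0/2)*(0.9763 - z - 0.8352)^2
FOC: (2*8 + 2.0)*z = 7 + 2.0*(0.9763 - 0.8352)
z^{k+1} = 0.4046
Step 3: u-update.
u^{k+1} = -0.8352 + 0.9763 - 0.4046 = -0.2635
Step 4: Primal residual = |0.9763 - 0.4046| = 0.5717


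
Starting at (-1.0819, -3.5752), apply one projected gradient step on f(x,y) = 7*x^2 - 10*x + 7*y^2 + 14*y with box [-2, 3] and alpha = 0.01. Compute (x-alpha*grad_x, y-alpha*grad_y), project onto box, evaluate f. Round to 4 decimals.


Step 1: Compute gradient at (-1.0819, -3.5752).
grad_x = 2*7*-1.0819 - 10 = -25.1466
grad_y = 2*7*-3.5752 + 14 = -36.0528
Step 2: Gradient step.
x_raw = -1.0819 - 0.01*-25.1466 = -0.8304
y_raw = -3.5752 - 0.01*-36.0528 = -3.2147
Step 3: Project onto [-2, 3].
x_proj = clip(-0.8304) = -0.8304
y_proj = clip(-3.2147) = -2.0
Step 4: Evaluate f.
f(-0.8304, -2.0) = 13.1317


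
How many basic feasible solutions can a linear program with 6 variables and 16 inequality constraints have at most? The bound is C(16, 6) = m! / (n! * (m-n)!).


Each vertex corresponds to some choice of n active constraints out of m, so the number of vertices is at most C(m, n) = m! / (n!(m-n)!).
m = 16, n = 6
Numerator: 16 * 15 * 14 * 13 * 12 * 11
Denominator: 6! = 720
C(16, 6) = 8008


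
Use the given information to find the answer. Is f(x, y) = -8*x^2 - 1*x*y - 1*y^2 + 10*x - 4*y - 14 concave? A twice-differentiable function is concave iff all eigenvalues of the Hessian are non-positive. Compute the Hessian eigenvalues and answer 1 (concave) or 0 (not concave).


The Hessian of f(x,y) = -8*x^2 - 1*x*y - 1*y^2 + 10*x - 4*y - 14 is:
H = [[-16, -1], [-1, -2]]
Trace = -16 - 2 = -18
Determinant = -16*-2 - (-1)^2 = 31
Discriminant = (-18)^2 - 4*31 = 200.0
Eigenvalues: lambda_1 = -16.0711, lambda_2 = -1.9289
The function is concave.

1


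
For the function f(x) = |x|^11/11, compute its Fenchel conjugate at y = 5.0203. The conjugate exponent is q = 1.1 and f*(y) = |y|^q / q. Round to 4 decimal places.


The conjugate exponent q satisfies 1/p + 1/q = 1.
p = 11, so q = 11/(11 - 1) = 1.1
|y|^q = 5.0203^1.1 = 5.8993
f*(5.0203) = 5.8993 / 1.1 = 5.363


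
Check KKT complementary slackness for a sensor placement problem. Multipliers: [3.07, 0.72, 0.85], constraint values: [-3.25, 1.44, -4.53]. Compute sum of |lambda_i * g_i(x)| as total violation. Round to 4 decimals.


KKT complementary slackness check:
lambda_1 * g_1 = 3.07 * -3.25 = -9.9775
lambda_2 * g_2 = 0.72 * 1.44 = 1.0368
lambda_3 * g_3 = 0.85 * -4.53 = -3.8505
Total violation = 9.9775 + 1.0368 + 3.8505 = 14.8648


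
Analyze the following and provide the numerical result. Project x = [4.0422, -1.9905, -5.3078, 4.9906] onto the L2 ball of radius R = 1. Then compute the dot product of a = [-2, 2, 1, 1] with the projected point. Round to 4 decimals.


Step 1: Compute ||x|| (intermediates to 6 decimals).
||x|| = sqrt(4.0422^2 + (-1.9905)^2 + (-5.3078)^2 + 4.9906^2) = 8.56623
Step 2: Project.
Since ||x|| > R, scale = R/||x|| = 1/8.56623 = 0.116737, proj(x) = scale * x
proj(x) = [0.471874, -0.232365, -0.619617, 0.582588]
Step 3: Dot product.
a^T * proj(x) = -2*0.471874 + 2*(-0.232365) + 1*(-0.619617) + 1*0.582588 = -1.4455


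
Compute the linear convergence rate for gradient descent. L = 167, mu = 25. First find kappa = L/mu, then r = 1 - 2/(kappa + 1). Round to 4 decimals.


Step 1: Compute the condition number.
kappa = L/mu = 167/25 = 6.68
Step 2: Compute the convergence rate.
r = 1 - 2/(kappa + 1) = 1 - 2*mu/(L + mu) = (L - mu)/(L + mu) = 142/192 = 0.7396


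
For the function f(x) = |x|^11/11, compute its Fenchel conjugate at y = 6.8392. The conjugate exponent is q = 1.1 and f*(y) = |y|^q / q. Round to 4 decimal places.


The conjugate exponent q satisfies 1/p + 1/q = 1.
p = 11, so q = 11/(11 - 1) = 1.1
|y|^q = 6.8392^1.1 = 8.2891
f*(6.8392) = 8.2891 / 1.1 = 7.5355


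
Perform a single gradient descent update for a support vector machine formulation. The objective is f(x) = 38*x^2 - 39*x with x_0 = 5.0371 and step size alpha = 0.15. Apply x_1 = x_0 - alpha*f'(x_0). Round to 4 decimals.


We compute the gradient at x_0 and apply the update.
f'(x) = 76*x - 39
f'(5.0371) = 76*5.0371 - 39 = 343.8196
x_1 = 5.0371 - 0.15*343.8196 = -46.5358


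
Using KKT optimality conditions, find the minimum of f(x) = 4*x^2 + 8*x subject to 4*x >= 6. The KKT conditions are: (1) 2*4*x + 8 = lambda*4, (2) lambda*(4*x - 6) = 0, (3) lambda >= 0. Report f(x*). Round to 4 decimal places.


Step 1: Try lambda = 0 (constraint inactive).
x_unc = -8/(2*4) = -1.0
Check: 4*-1.0 = -4.0 < 6 -- violated!
Step 2: Constraint must be active: 4*x = 6
x* = 6/4 = 1.5
lambda = (2*4*1.5 + 8)/4 = 5.0
Step 3: Compute optimal value.
f(x*) = 4*1.5^2 + 8*1.5 = 21.0


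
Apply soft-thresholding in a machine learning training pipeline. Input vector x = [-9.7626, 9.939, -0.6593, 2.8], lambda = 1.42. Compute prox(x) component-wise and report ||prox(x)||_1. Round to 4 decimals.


Soft-thresholding with lambda = 1.42:
prox(-9.7626) = sign(-9.7626)*max(|-9.7626| - 1.42, 0) = -8.3426
prox(9.939) = sign(9.939)*max(|9.939| - 1.42, 0) = 8.519
prox(-0.6593) = sign(-0.6593)*max(|-0.6593| - 1.42, 0) = 0.0
prox(2.8) = sign(2.8)*max(|2.8| - 1.42, 0) = 1.38
prox(x) = [-8.3426, 8.519, 0.0, 1.38]
||prox(x)||_1 = 8.3426 + 8.519 + 0.0 + 1.38 = 18.2416


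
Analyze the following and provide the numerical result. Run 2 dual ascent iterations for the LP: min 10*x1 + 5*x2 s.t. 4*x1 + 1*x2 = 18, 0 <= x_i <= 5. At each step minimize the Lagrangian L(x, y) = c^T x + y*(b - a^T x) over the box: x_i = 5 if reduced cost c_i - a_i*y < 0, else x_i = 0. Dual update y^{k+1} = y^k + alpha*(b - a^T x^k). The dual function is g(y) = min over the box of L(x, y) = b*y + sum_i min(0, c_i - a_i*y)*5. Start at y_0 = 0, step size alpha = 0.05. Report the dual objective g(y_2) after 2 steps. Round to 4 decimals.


Dual ascent for LP: min 10*x1 + 5*x2, 4*x1 + 1*x2 = 18, 0 <= x_i <= 5
Step 1: y^k = 0.0, reduced costs: (10.0, 5.0)
  x^k = (0.0, 0.0), subgradient = b - a^T x = 18.0
  y^{k+1} = 0.0 + 0.05*18.0 = 0.9
Step 2: y^k = 0.9, reduced costs: (6.4, 4.1)
  x^k = (0.0, 0.0), subgradient = b - a^T x = 18.0
  y^{k+1} = 0.9 + 0.05*18.0 = 1.8
Dual objective at y_2 = 1.8: reduced costs (2.8, 3.2), box minimizer x = (0.0, 0.0)
g(y_2) = b*y + (c1 - a1*y)*x1 + (c2 - a2*y)*x2 = 18*1.8 + 2.8*0.0 + 3.2*0.0 = 32.4 + 0.0 + 0.0 = 32.4


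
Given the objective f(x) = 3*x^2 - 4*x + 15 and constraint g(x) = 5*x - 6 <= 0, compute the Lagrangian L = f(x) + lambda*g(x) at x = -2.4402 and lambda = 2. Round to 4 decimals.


Step 1: Evaluate f(x).
f(-2.4402) = 3*(-2.4402)^2 - 4*(-2.4402) + 15 = 42.6245
Step 2: Evaluate g(x).
g(-2.4402) = 5*-2.4402 - 6 = -18.201
Step 3: Compute Lagrangian.
L = 42.6245 + 2*-18.201 = 6.2225


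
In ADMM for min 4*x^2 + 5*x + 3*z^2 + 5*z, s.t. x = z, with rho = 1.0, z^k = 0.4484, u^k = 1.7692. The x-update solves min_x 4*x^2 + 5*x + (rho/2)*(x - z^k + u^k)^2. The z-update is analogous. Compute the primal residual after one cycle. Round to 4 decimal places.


ADMM iteration with rho = 1.0, z^k = 0.4484, u^k = 1.7692
Step 1: x-update.
Minimize 4*x^2 + 5*x + (1.0/2)*(x - 0.4484 + 1.7692)^2
FOC: (2*4 + 1.0)*x = -5 + 1.0*(0.4484 - 1.7692)
x^{k+1} = -0.7023
Step 2: z-update.
Minimize 3*z^2 + 5*z + (1.0/2)*(-0.7023 - z + 1.7692)^2
FOC: (2*3 + 1.0)*z = -5 + 1.0*(-0.7023 + 1.7692)
z^{k+1} = -0.5619
Step 3: u-update.
u^{k+1} = 1.7692 - 0.7023 + 0.5619 = 1.6288
Step 4: Primal residual = |-0.7023 + 0.5619| = 0.1404


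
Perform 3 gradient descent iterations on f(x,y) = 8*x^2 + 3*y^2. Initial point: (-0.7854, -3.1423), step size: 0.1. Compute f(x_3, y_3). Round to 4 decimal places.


Gradient descent on f(x,y) = 8*x^2 + 3*y^2.
Starting point: (-0.7854, -3.1423), alpha = 0.1
Step 1: grad_x = 2*8*-0.7854 = -12.5664, grad_y = 2*3*-3.1423 = -18.8538
  x_1 = -0.7854 - 0.1*-12.5664 = 0.4712
  y_1 = -3.1423 - 0.1*-18.8538 = -1.2569
Step 2: grad_x = 2*8*0.4712 = 7.5398, grad_y = 2*3*-1.2569 = -7.5415
  x_2 = 0.4712 - 0.1*7.5398 = -0.2827
  y_2 = -1.2569 - 0.1*-7.5415 = -0.5028
Step 3: grad_x = 2*8*-0.2827 = -4.5239, grad_y = 2*3*-0.5028 = -3.0166
  x_3 = -0.2827 - 0.1*-4.5239 = 0.1696
  y_3 = -0.5028 - 0.1*-3.0166 = -0.2011
f(0.1696, -0.2011) = 8*0.1696^2 + 3*(-0.2011)^2 = 0.3516


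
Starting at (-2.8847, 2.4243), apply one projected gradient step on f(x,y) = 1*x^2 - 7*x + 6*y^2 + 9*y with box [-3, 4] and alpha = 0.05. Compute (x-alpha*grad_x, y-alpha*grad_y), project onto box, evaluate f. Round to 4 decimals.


Step 1: Compute gradient at (-2.8847, 2.4243).
grad_x = 2*1*-2.8847 - 7 = -12.7694
grad_y = 2*6*2.4243 + 9 = 38.0916
Step 2: Gradient step.
x_raw = -2.8847 - 0.05*-12.7694 = -2.2462
y_raw = 2.4243 - 0.05*38.0916 = 0.5197
Step 3: Project onto [-3, 4].
x_proj = clip(-2.2462) = -2.2462
y_proj = clip(0.5197) = 0.5197
Step 4: Evaluate f.
f(-2.2462, 0.5197) = 27.0673


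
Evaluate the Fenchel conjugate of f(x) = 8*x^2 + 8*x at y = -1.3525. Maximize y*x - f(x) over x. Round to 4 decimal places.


f*(y) = sup_x {y*x - a*x^2 - b*x} = sup_x {(y-b)*x - a*x^2}
FOC: (y - b) - 2a*x = 0 => x* = (y - b)/(2a)
x* = (-1.3525 - 8)/(2*8) = -0.5845
f*(-1.3525) = (y-b)^2/(4a) = (-1.3525 - 8)^2/(4*8)
= 87.4693/32 = 2.7334


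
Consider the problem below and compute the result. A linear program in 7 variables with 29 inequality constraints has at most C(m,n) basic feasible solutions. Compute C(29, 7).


Each vertex corresponds to some choice of n active constraints out of m, so the number of vertices is at most C(m, n) = m! / (n!(m-n)!).
m = 29, n = 7
Numerator: 29 * 28 * 27 * 26 * 25 * 24 * 23
Denominator: 7! = 5040
C(29, 7) = 1560780


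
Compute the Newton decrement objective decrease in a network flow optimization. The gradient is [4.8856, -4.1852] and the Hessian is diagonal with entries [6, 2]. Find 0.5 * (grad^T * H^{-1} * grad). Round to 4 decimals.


Step 1: H is diagonal, so H^(-1) * g = [0.8143, -2.0926].
Step 2: g^T H^(-1) g = sum_i g_i^2 / H_ii
  = (4.8856)^2/6 + (-4.1852)^2/2
  = 3.9782 + 8.7579 = 12.7361
Step 3: Objective decrease = 0.5 * g^T H^(-1) g = 6.3681


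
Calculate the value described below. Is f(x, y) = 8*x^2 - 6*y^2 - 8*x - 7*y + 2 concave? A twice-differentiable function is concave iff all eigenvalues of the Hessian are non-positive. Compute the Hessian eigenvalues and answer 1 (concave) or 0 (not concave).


The Hessian of f(x,y) = 8*x^2 - 6*y^2 - 8*x - 7*y + 2 is:
H = [[16, 0], [0, -12]]
Trace = 16 - 12 = 4
Determinant = 16*-12 - (0)^2 = -192
Discriminant = (4)^2 - 4*-192 = 784.0
Eigenvalues: lambda_1 = -12.0, lambda_2 = 16.0
The function is not concave.

0


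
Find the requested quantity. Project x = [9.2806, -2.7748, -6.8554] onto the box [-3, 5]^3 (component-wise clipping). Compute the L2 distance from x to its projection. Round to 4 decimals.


Project each component onto [-3, 5].
clip(9.2806) = 5.0, clip(-2.7748) = -2.7748, clip(-6.8554) = -3.0
Projection = [5.0, -2.7748, -3.0]
Squared diffs: [18.3235, 0.0, 14.8641]
Distance = sqrt(33.1876) = 5.7609


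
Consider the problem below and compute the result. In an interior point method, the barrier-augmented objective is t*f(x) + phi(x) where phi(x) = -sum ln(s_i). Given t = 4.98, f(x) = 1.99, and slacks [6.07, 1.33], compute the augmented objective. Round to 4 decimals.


Step 1: Compute log-barrier.
ln values: [1.8034, 0.2852]
phi = -(1.8034 + 0.2852) = -2.0885
Step 2: Compute augmented objective.
t*f(x) = 4.98*1.99 = 9.9102
Total = 9.9102 - 2.0885 = 7.8217


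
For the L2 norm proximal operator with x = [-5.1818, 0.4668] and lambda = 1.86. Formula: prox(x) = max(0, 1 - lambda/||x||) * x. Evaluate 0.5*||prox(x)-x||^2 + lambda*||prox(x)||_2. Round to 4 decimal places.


Step 1: Compute ||x||.
||x|| = 5.2028
Step 2: Compute scaling factor.
scale = max(0, 1 - 1.86/5.2028) = 0.6425
Step 3: prox(x) = [-3.3293, 0.2999]
||prox(x)|| = 3.3428
Step 4: Proximal objective.
0.5*||prox-x||^2 = 1.7298
lambda*||prox|| = 6.2176
Total = 7.9474


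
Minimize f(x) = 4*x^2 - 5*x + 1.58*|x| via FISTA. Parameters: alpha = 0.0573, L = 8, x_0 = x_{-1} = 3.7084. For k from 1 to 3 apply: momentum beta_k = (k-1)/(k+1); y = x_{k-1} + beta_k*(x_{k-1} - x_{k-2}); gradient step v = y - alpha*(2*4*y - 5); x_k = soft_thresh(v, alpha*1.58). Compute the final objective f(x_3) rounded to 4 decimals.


FISTA on f(x) = 4*x^2 - 5*x + 1.58*|x|
L = 8, alpha = 0.0573
Iteration 1: beta = 0.0, y = 3.7084 + 0.0*(3.7084 - 3.7084) = 3.7084
  grad(y) = 24.6672, v = y - alpha*grad = 2.295
  prox(v) = soft_thresh(2.295, 0.0905) = 2.2044
Iteration 2: beta = 0.3333, y = 2.2044 + 0.3333*(2.2044 - 3.7084) = 1.7031
  grad(y) = 8.6249, v = y - alpha*grad = 1.2089
  prox(v) = soft_thresh(1.2089, 0.0905) = 1.1184
Iteration 3: beta = 0.5, y = 1.1184 + 0.5*(1.1184 - 2.2044) = 0.5753
  grad(y) = -0.3973, v = y - alpha*grad = 0.5981
  prox(v) = soft_thresh(0.5981, 0.0905) = 0.5076
f(x_3) = 4*0.5076^2 - 5*0.5076 + 1.58*|0.5076| = -0.7054


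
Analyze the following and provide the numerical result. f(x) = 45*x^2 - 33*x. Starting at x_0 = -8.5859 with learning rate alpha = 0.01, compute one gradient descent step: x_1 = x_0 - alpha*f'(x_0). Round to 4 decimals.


We compute the gradient at x_0 and apply the update.
f'(x) = 90*x - 33
f'(-8.5859) = 90*-8.5859 - 33 = -805.731
x_1 = -8.5859 - 0.01*-805.731 = -0.5286


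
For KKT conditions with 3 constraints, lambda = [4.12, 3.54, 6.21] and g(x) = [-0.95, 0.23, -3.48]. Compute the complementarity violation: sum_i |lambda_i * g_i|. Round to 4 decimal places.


KKT complementary slackness check:
lambda_1 * g_1 = 4.12 * -0.95 = -3.914
lambda_2 * g_2 = 3.54 * 0.23 = 0.8142
lambda_3 * g_3 = 6.21 * -3.48 = -21.6108
Total violation = 3.914 + 0.8142 + 21.6108 = 26.339


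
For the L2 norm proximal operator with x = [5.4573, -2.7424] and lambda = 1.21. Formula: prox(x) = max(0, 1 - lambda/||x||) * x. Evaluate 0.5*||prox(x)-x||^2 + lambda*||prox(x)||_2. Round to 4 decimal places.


Step 1: Compute ||x||.
||x|| = 6.1076
Step 2: Compute scaling factor.
scale = max(0, 1 - 1.21/6.1076) = 0.8019
Step 3: prox(x) = [4.3761, -2.1991]
||prox(x)|| = 4.8976
Step 4: Proximal objective.
0.5*||prox-x||^2 = 0.7321
lambda*||prox|| = 5.9261
Total = 6.6582


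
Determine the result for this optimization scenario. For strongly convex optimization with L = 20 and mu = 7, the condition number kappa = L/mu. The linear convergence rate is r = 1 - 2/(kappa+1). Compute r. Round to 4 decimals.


Step 1: Compute the condition number.
kappa = L/mu = 20/7 = 2.8571
Step 2: Compute the convergence rate.
r = 1 - 2/(kappa + 1) = 1 - 2*mu/(L + mu) = (L - mu)/(L + mu) = 13/27 = 0.4815


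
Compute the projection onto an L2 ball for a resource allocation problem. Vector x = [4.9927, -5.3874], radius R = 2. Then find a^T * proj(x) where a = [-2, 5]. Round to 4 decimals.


Step 1: Compute ||x|| (intermediates to 6 decimals).
||x|| = sqrt(4.9927^2 + (-5.3874)^2) = 7.345143
Step 2: Project.
Since ||x|| > R, scale = R/||x|| = 2/7.345143 = 0.272289, proj(x) = scale * x
proj(x) = [1.359457, -1.46693]
Step 3: Dot product.
a^T * proj(x) = -2*1.359457 + 5*(-1.46693) = -10.0536


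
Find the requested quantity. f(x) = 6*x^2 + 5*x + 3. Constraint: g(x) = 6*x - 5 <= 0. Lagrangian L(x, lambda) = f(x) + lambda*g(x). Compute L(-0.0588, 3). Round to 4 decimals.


Step 1: Evaluate f(x).
f(-0.0588) = 6*(-0.0588)^2 + 5*(-0.0588) + 3 = 2.7267
Step 2: Evaluate g(x).
g(-0.0588) = 6*-0.0588 - 5 = -5.3528
Step 3: Compute Lagrangian.
L = 2.7267 + 3*-5.3528 = -13.3317


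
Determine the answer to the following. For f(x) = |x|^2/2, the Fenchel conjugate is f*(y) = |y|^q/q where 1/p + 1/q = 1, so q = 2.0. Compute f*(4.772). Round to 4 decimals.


The conjugate exponent q satisfies 1/p + 1/q = 1.
p = 2, so q = 2/(2 - 1) = 2.0
|y|^q = 4.772^2.0 = 22.772
f*(4.772) = 22.772 / 2.0 = 11.386


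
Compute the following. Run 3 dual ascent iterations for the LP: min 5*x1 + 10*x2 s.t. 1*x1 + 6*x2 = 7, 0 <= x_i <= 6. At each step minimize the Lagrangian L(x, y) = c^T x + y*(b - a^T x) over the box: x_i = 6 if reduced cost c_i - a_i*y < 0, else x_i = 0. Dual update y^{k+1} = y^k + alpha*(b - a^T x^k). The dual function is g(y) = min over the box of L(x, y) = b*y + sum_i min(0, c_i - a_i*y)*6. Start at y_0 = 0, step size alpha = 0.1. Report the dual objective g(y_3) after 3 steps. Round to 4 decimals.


Dual ascent for LP: min 5*x1 + 10*x2, 1*x1 + 6*x2 = 7, 0 <= x_i <= 6
Step 1: y^k = 0.0, reduced costs: (5.0, 10.0)
  x^k = (0.0, 0.0), subgradient = b - a^T x = 7.0
  y^{k+1} = 0.0 + 0.1*7.0 = 0.7
Step 2: y^k = 0.7, reduced costs: (4.3, 5.8)
  x^k = (0.0, 0.0), subgradient = b - a^T x = 7.0
  y^{k+1} = 0.7 + 0.1*7.0 = 1.4
Step 3: y^k = 1.4, reduced costs: (3.6, 1.6)
  x^k = (0.0, 0.0), subgradient = b - a^T x = 7.0
  y^{k+1} = 1.4 + 0.1*7.0 = 2.1
Dual objective at y_3 = 2.1: reduced costs (2.9, -2.6), box minimizer x = (0.0, 6.0)
g(y_3) = b*y + (c1 - a1*y)*x1 + (c2 - a2*y)*x2 = 7*2.1 + 2.9*0.0 + (-2.6)*6.0 = 14.7 + 0.0 - 15.6 = -0.9


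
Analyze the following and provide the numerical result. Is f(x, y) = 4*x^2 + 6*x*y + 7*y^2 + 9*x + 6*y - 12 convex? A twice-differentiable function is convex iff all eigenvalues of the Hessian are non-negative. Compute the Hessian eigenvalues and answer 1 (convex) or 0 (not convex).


The Hessian of f(x,y) = 4*x^2 + 6*x*y + 7*y^2 + 9*x + 6*y - 12 is:
H = [[8, 6], [6, 14]]
Trace = 8 + 14 = 22
Determinant = 8*14 - (6)^2 = 76
Discriminant = (22)^2 - 4*76 = 180.0
Eigenvalues: lambda_1 = 4.2918, lambda_2 = 17.7082
The function is convex.

1


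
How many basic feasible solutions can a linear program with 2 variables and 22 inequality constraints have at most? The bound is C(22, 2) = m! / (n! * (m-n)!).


Each vertex corresponds to some choice of n active constraints out of m, so the number of vertices is at most C(m, n) = m! / (n!(m-n)!).
m = 22, n = 2
Numerator: 22 * 21
Denominator: 2! = 2
C(22, 2) = 231


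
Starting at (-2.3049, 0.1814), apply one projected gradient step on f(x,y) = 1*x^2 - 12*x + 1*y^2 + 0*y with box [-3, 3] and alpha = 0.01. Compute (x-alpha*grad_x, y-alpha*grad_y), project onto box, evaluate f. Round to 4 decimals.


Step 1: Compute gradient at (-2.3049, 0.1814).
grad_x = 2*1*-2.3049 - 12 = -16.6098
grad_y = 2*1*0.1814 + 0 = 0.3628
Step 2: Gradient step.
x_raw = -2.3049 - 0.01*-16.6098 = -2.1388
y_raw = 0.1814 - 0.01*0.3628 = 0.1778
Step 3: Project onto [-3, 3].
x_proj = clip(-2.1388) = -2.1388
y_proj = clip(0.1778) = 0.1778
Step 4: Evaluate f.
f(-2.1388, 0.1778) = 30.2717


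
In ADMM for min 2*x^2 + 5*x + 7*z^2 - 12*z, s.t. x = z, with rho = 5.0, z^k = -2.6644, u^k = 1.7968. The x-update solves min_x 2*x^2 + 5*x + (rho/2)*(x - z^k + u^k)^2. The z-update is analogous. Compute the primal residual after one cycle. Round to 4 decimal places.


ADMM iteration with rho = 5.0, z^k = -2.6644, u^k = 1.7968
Step 1: x-update.
Minimize 2*x^2 + 5*x + (5.0/2)*(x + 2.6644 + 1.7968)^2
FOC: (2*2 + 5.0)*x = -5 + 5.0*(-2.6644 - 1.7968)
x^{k+1} = -3.034
Step 2: z-update.
Minimize 7*z^2 - 12*z + (5.0/2)*(-3.034 - z + 1.7968)^2
FOC: (2*7 + 5.0)*z = 12 + 5.0*(-3.034 + 1.7968)
z^{k+1} = 0.306
Step 3: u-update.
u^{k+1} = 1.7968 - 3.034 - 0.306 = -1.5432
Step 4: Primal residual = |-3.034 - 0.306| = 3.34


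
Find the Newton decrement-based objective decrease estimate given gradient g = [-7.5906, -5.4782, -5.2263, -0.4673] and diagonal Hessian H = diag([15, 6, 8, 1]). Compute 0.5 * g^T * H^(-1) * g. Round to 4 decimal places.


Step 1: H is diagonal, so H^(-1) * g = [-0.506, -0.913, -0.6533, -0.4673].
Step 2: g^T H^(-1) g = sum_i g_i^2 / H_ii
  = (-7.5906)^2/15 + (-5.4782)^2/6 + (-5.2263)^2/8 + (-0.4673)^2/1
  = 3.8411 + 5.0018 + 3.4143 + 0.2184 = 12.4756
Step 3: Objective decrease = 0.5 * g^T H^(-1) g = 6.2378


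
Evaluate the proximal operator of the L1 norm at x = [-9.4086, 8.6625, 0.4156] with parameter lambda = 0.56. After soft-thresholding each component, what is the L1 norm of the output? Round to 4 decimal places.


Soft-thresholding with lambda = 0.56:
prox(-9.4086) = sign(-9.4086)*max(|-9.4086| - 0.56, 0) = -8.8486
prox(8.6625) = sign(8.6625)*max(|8.6625| - 0.56, 0) = 8.1025
prox(0.4156) = sign(0.4156)*max(|0.4156| - 0.56, 0) = 0.0
prox(x) = [-8.8486, 8.1025, 0.0]
||prox(x)||_1 = 8.8486 + 8.1025 + 0.0 = 16.9511


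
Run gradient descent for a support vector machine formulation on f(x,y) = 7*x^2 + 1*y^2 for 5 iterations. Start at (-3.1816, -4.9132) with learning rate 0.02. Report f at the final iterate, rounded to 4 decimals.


Gradient descent on f(x,y) = 7*x^2 + 1*y^2.
Starting point: (-3.1816, -4.9132), alpha = 0.02
Step 1: grad_x = 2*7*-3.1816 = -44.5424, grad_y = 2*1*-4.9132 = -9.8264
  x_1 = -3.1816 - 0.02*-44.5424 = -2.2908
  y_1 = -4.9132 - 0.02*-9.8264 = -4.7167
Step 2: grad_x = 2*7*-2.2908 = -32.0705, grad_y = 2*1*-4.7167 = -9.4333
  x_2 = -2.2908 - 0.02*-32.0705 = -1.6493
  y_2 = -4.7167 - 0.02*-9.4333 = -4.528
Step 3: grad_x = 2*7*-1.6493 = -23.0908, grad_y = 2*1*-4.528 = -9.056
  x_3 = -1.6493 - 0.02*-23.0908 = -1.1875
  y_3 = -4.528 - 0.02*-9.056 = -4.3469
Step 4: grad_x = 2*7*-1.1875 = -16.6254, grad_y = 2*1*-4.3469 = -8.6938
  x_4 = -1.1875 - 0.02*-16.6254 = -0.855
  y_4 = -4.3469 - 0.02*-8.6938 = -4.173
Step 5: grad_x = 2*7*-0.855 = -11.9703, grad_y = 2*1*-4.173 = -8.346
  x_5 = -0.855 - 0.02*-11.9703 = -0.6156
  y_5 = -4.173 - 0.02*-8.346 = -4.0061
f(-0.6156, -4.0061) = 7*(-0.6156)^2 + 1*(-4.0061)^2 = 18.7016


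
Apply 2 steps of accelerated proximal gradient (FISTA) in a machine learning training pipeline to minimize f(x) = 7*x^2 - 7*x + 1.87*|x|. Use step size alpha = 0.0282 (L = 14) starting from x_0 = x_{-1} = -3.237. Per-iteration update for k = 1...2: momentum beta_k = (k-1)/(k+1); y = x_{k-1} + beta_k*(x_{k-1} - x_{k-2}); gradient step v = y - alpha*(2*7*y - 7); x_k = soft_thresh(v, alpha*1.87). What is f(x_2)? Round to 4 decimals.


FISTA on f(x) = 7*x^2 - 7*x + 1.87*|x|
L = 14, alpha = 0.0282
Iteration 1: beta = 0.0, y = -3.237 + 0.0*(-3.237 + 3.237) = -3.237
  grad(y) = -52.318, v = y - alpha*grad = -1.7616
  prox(v) = soft_thresh(-1.7616, 0.0527) = -1.7089
Iteration 2: beta = 0.3333, y = -1.7089 + 0.3333*(-1.7089 + 3.237) = -1.1995
  grad(y) = -23.7934, v = y - alpha*grad = -0.5286
  prox(v) = soft_thresh(-0.5286, 0.0527) = -0.4758
f(x_2) = 7*(-0.4758)^2 - 7*(-0.4758) + 1.87*|-0.4758| = 5.8054
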